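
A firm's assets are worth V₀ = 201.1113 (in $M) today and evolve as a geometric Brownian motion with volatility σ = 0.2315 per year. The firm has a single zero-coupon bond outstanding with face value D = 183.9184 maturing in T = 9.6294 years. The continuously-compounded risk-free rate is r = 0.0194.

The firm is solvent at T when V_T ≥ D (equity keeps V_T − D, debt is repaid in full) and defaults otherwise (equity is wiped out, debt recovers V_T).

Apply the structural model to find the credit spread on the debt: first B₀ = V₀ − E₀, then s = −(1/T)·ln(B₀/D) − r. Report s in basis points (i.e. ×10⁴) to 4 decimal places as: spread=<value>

spread=217.1371

Work the structural quantities from V₀ = 201.1113 against face 183.9184:
d₁ = [ln(V₀/D) + (r + σ²/2)T] / (σ√T)
   = [ln(201.1113/183.9184) + (0.0194 + 0.5·0.2315²)·9.6294] / (0.2315·√9.6294)
   = [0.089366 + 0.444841] / 0.718374 = 0.743634
d₂ = d₁ − σ√T = 0.743634 − 0.718374 = 0.025260
N(d₁) = 0.771451,  N(d₂) = 0.510076,  e^(−rT) = 0.829601
E₀ = V₀·N(d₁) − D·e^(−rT)·N(d₂)
   = 201.1113·0.771451 − 183.9184·0.829601·0.510076 = 77.320655
B₀ = V₀ − E₀ = 201.1113 − 77.320655 = 123.790645
spread = −(1/T)·ln(B₀/D) − r = −(1/9.6294)·ln(123.790645/183.9184) − 0.0194 = 0.02171371
in basis points: 0.02171371 × 10⁴ = 217.1371 bp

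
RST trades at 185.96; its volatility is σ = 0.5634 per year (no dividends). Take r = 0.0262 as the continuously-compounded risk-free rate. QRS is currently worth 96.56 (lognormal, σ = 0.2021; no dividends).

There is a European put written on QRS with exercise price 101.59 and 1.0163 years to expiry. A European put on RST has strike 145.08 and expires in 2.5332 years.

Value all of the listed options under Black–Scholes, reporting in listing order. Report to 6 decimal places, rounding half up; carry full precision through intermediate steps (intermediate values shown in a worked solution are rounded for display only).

[QRS put K=101.59]
σ√T = 0.2021·√1.0163 = 0.203740
d₁ = (ln(S/K) + (r+σ²/2)T) / (σ√T) = (ln(96.56/101.59) + (0.0262+0.2021²/2)·1.0163) / 0.203740 = (-0.050781 + 0.047382) / 0.203740 = -0.016680
d₂ = d₁ − σ√T = -0.016680 − 0.203740 = -0.220420
e^{−rT} = 0.973724
N(−d₁) = 0.506654,  N(−d₂) = 0.587228
price = K·e^{−rT}·N(−d₂) − S·N(−d₁) = 58.088990 − 48.922513 = 9.166476
[RST put K=145.08]
σ√T = 0.5634·√2.5332 = 0.896709
d₁ = (ln(S/K) + (r+σ²/2)T) / (σ√T) = (ln(185.96/145.08) + (0.0262+0.5634²/2)·2.5332) / 0.896709 = (0.248246 + 0.468413) / 0.896709 = 0.799211
d₂ = d₁ − σ√T = 0.799211 − 0.896709 = -0.097498
e^{−rT} = 0.935785
N(−d₁) = 0.212084,  N(−d₂) = 0.538835
price = K·e^{−rT}·N(−d₂) − S·N(−d₁) = 73.154150 − 39.439150 = 33.715000

price(QRS put K=101.59) = 9.166476
price(RST put K=145.08) = 33.715000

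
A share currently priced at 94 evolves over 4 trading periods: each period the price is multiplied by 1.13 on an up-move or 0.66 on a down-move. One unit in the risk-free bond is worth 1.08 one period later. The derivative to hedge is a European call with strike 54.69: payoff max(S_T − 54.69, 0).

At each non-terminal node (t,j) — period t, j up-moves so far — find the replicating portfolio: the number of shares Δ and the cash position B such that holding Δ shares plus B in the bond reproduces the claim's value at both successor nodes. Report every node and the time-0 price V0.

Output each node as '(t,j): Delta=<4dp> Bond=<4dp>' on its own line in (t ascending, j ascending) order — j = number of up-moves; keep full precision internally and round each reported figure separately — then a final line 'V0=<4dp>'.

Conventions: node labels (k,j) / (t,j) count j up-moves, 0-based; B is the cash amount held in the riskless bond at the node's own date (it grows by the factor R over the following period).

(0,0): Delta=0.9769 Bond=-37.8473
(1,0): Delta=0.8177 Bond=-31.0026
(1,1): Delta=0.9879 Bond=-42.0504
(2,0): Delta=0.0000 Bond=0.0000
(2,1): Delta=0.8746 Bond=-37.4688
(2,2): Delta=0.9958 Bond=-46.3604
(3,0): Delta=0.0000 Bond=0.0000
(3,1): Delta=0.0000 Bond=0.0000
(3,2): Delta=0.9354 Bond=-45.2838
(3,3): Delta=1.0000 Bond=-50.6389
V0=53.9770

Since d<R<u, set p* = (R−d)/(u−d) = 0.8936; price each node as the discounted p*-expectation of its children.
Terminal payoffs: V(4,0)=0.0000, V(4,1)=0.0000, V(4,2)=0.0000, V(4,3)=34.8273, V(4,4)=98.5745
Node (3,0) S=27.0246: V=(p*·0.0000+(1−p*)·0.0000)/1.08=0.0000; Δ=(0.0000−0.0000)/(30.5378−17.8363)=0.0000; B=V−Δ·S=0.0000
Node (3,1) S=46.2694: V=(p*·0.0000+(1−p*)·0.0000)/1.08=0.0000; Δ=(0.0000−0.0000)/(52.2845−30.5378)=0.0000; B=V−Δ·S=0.0000
Node (3,2) S=79.2189: V=(p*·34.8273+(1−p*)·0.0000)/1.08=28.8169; Δ=(34.8273−0.0000)/(89.5173−52.2845)=0.9354; B=V−Δ·S=-45.2838
Node (3,3) S=135.6323: V=(p*·98.5745+(1−p*)·34.8273)/1.08=84.9934; Δ=(98.5745−34.8273)/(153.2645−89.5173)=1.0000; B=V−Δ·S=-50.6389
Node (2,0) S=40.9464: V=(p*·0.0000+(1−p*)·0.0000)/1.08=0.0000; Δ=(0.0000−0.0000)/(46.2694−27.0246)=0.0000; B=V−Δ·S=0.0000
Node (2,1) S=70.1052: V=(p*·28.8169+(1−p*)·0.0000)/1.08=23.8438; Δ=(28.8169−0.0000)/(79.2189−46.2694)=0.8746; B=V−Δ·S=-37.4688
Node (2,2) S=120.0286: V=(p*·84.9934+(1−p*)·28.8169)/1.08=73.1641; Δ=(84.9934−28.8169)/(135.6323−79.2189)=0.9958; B=V−Δ·S=-46.3604
Node (1,0) S=62.0400: V=(p*·23.8438+(1−p*)·0.0000)/1.08=19.7289; Δ=(23.8438−0.0000)/(70.1052−40.9464)=0.8177; B=V−Δ·S=-31.0026
Node (1,1) S=106.2200: V=(p*·73.1641+(1−p*)·23.8438)/1.08=62.8863; Δ=(73.1641−23.8438)/(120.0286−70.1052)=0.9879; B=V−Δ·S=-42.0504
Node (0,0) S=94.0000: V=(p*·62.8863+(1−p*)·19.7289)/1.08=53.9770; Δ=(62.8863−19.7289)/(106.2200−62.0400)=0.9769; B=V−Δ·S=-37.8473
Sanity check at the root: Δ(0,0)·S0 + B(0,0) reproduces V0 = 53.9770.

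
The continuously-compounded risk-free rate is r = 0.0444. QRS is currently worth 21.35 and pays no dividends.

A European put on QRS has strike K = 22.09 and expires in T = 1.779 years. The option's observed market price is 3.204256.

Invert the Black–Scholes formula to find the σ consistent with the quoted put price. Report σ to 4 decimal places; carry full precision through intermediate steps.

sigma = 0.3316

At σ = 0.3316 the Black–Scholes value reproduces the quote:
σ√T = 0.3316·√1.779 = 0.442285
d₁ = (ln(S/K) + (r+σ²/2)T) / (σ√T) = (ln(21.35/22.09) + (0.0444+0.3316²/2)·1.779) / 0.442285 = (-0.034073 + 0.176796) / 0.442285 = 0.322693
d₂ = d₁ − σ√T = 0.322693 − 0.442285 = -0.119592
e^{−rT} = 0.924051
N(−d₁) = 0.373464,  N(−d₂) = 0.547597
V = K·e^{−rT}·N(−d₂) − S·N(−d₁) = 11.177709 − 7.973452 = 3.204256 (equal to the quote); since ∂V/∂σ > 0 for all σ, the implied volatility is unique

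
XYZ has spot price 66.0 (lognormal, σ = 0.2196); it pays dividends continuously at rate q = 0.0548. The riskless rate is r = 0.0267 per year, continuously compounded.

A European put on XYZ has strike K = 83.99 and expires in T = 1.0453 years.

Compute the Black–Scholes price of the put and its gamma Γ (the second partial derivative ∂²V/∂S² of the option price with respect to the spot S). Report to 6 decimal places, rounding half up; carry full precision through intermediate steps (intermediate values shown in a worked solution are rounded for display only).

price = 20.239499
Γ = 0.014003

σ√T = 0.2196·√1.0453 = 0.224519
d₁ = (ln(S/K) + (r−q+σ²/2)T) / (σ√T) = (ln(66.0/83.99) + (0.0267−0.0548+0.2196²/2)·1.0453) / 0.224519 = (-0.241043 − 0.004169) / 0.224519 = -1.092165
d₂ = d₁ − σ√T = -1.092165 − 0.224519 = -1.316684
e^{−rT} = 0.972476
e^{−qT} = 0.944327
N(−d₁) = 0.862620,  N(−d₂) = 0.906028
Put price V = K·e^{−rT}·N(−d₂) − S·e^{−qT}·N(−d₁) = 74.002789 − 53.763290 = 20.239499
φ(d₁) = (1/√(2π))·e^{−d₁²/2} = 0.219731
Γ = e^{−qT}·φ(d₁) / (S·σ·√T) = 0.014003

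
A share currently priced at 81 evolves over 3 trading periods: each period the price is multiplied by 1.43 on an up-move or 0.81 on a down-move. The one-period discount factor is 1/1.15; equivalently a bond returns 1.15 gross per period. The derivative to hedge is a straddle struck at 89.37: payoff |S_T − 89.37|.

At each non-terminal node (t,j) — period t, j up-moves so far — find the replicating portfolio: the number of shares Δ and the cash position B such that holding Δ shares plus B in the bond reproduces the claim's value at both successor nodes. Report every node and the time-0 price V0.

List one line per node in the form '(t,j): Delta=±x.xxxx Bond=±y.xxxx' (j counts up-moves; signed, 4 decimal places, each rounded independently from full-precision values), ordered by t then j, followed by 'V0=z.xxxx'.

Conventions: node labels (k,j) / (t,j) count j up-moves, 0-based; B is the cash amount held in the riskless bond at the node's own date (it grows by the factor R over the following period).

Risk-neutral probability p* = (R−d)/(u−d) = (1.15−0.81)/(1.43−0.81) = 0.5484.
Terminal payoffs: V(3,0)=46.3233, V(3,1)=13.3739, V(3,2)=44.7959, V(3,3)=147.4908
(2,0): S=53.1441. Δ = (V_up−V_dn)/(S_up−S_dn) = (13.3739−46.3233)/(75.9961−43.0467) = -1.0000. V = [p*·13.3739 + (1−p*)·46.3233]/1.15 = 24.5689. B = V − Δ·S = 77.7130.
(2,1): S=93.8223. Δ = (V_up−V_dn)/(S_up−S_dn) = (44.7959−13.3739)/(134.1659−75.9961) = 0.5402. V = [p*·44.7959 + (1−p*)·13.3739]/1.15 = 26.6133. B = V − Δ·S = -24.0672.
(2,2): S=165.6369. Δ = (V_up−V_dn)/(S_up−S_dn) = (147.4908−44.7959)/(236.8608−134.1659) = 1.0000. V = [p*·147.4908 + (1−p*)·44.7959]/1.15 = 87.9239. B = V − Δ·S = -77.7130.
(1,0): S=65.6100. Δ = (V_up−V_dn)/(S_up−S_dn) = (26.6133−24.5689)/(93.8223−53.1441) = 0.0503. V = [p*·26.6133 + (1−p*)·24.5689]/1.15 = 22.3392. B = V − Δ·S = 19.0418.
(1,1): S=115.8300. Δ = (V_up−V_dn)/(S_up−S_dn) = (87.9239−26.6133)/(165.6369−93.8223) = 0.8537. V = [p*·87.9239 + (1−p*)·26.6133]/1.15 = 52.3785. B = V − Δ·S = -46.5095.
(0,0): S=81.0000. Δ = (V_up−V_dn)/(S_up−S_dn) = (52.3785−22.3392)/(115.8300−65.6100) = 0.5982. V = [p*·52.3785 + (1−p*)·22.3392]/1.15 = 33.7499. B = V − Δ·S = -14.7006.
Verification: the root portfolio costs Δ(0,0)·S0 + B(0,0) = 33.7499, matching V0.

(0,0): Delta=0.5982 Bond=-14.7006
(1,0): Delta=0.0503 Bond=19.0418
(1,1): Delta=0.8537 Bond=-46.5095
(2,0): Delta=-1.0000 Bond=77.7130
(2,1): Delta=0.5402 Bond=-24.0672
(2,2): Delta=1.0000 Bond=-77.7130
V0=33.7499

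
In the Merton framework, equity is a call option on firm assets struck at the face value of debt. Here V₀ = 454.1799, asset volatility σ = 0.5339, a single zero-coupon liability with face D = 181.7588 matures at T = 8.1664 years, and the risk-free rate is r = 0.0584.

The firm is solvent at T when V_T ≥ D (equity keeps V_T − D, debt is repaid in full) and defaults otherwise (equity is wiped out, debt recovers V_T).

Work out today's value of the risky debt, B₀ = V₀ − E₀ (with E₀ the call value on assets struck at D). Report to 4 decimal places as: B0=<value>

Equity is a call on the firm's assets struck at D = 181.7588:
d₁ = [ln(V₀/D) + (r + σ²/2)T] / (σ√T)
   = [ln(454.1799/181.7588) + (0.0584 + 0.5·0.5339²)·8.1664] / (0.5339·√8.1664)
   = [0.915813 + 1.640831] / 1.525721 = 1.675695
d₂ = d₁ − σ√T = 1.675695 − 1.525721 = 0.149973
N(d₁) = 0.953101,  N(d₂) = 0.559607,  e^(−rT) = 0.620694
E₀ = V₀·N(d₁) − D·e^(−rT)·N(d₂)
   = 454.1799·0.953101 − 181.7588·0.620694·0.559607 = 369.746384
B₀ = V₀ − E₀ = 454.1799 − 369.746384 = 84.433516

B0=84.4335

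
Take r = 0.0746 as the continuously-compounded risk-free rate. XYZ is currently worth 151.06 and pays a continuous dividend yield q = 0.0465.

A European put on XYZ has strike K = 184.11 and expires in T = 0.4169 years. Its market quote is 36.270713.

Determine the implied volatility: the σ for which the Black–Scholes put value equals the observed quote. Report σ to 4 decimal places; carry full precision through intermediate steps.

At σ = 0.4060 the Black–Scholes value reproduces the quote:
σ√T = 0.406·√0.4169 = 0.262145
d₁ = (ln(S/K) + (r−q+σ²/2)T) / (σ√T) = (ln(151.06/184.11) + (0.0746−0.0465+0.406²/2)·0.4169) / 0.262145 = (-0.197856 + 0.046075) / 0.262145 = -0.578997
d₂ = d₁ − σ√T = -0.578997 − 0.262145 = -0.841142
e^{−rT} = 0.969378
e^{−qT} = 0.980801
N(−d₁) = 0.718704,  N(−d₂) = 0.799866
V = K·e^{−rT}·N(−d₂) − S·e^{−qT}·N(−d₁) = 142.753803 − 106.483089 = 36.270713 (the observed quote) — the price is monotone increasing in volatility, hence this σ is the only solution

sigma = 0.4060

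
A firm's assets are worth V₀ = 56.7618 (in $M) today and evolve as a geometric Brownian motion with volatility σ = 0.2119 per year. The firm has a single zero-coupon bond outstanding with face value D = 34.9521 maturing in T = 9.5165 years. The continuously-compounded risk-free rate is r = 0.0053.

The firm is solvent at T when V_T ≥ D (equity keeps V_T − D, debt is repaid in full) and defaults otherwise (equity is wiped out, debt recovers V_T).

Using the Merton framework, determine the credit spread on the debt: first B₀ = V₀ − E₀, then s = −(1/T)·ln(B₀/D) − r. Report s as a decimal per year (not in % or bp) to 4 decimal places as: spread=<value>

Equity is a call on the firm's assets struck at D = 34.9521:
d₁ = [ln(V₀/D) + (r + σ²/2)T] / (σ√T)
   = [ln(56.7618/34.9521) + (0.0053 + 0.5·0.2119²)·9.5165] / (0.2119·√9.5165)
   = [0.484885 + 0.264091] / 0.653687 = 1.145772
d₂ = d₁ − σ√T = 1.145772 − 0.653687 = 0.492085
N(d₁) = 0.874055,  N(d₂) = 0.688670,  e^(−rT) = 0.950813
E₀ = V₀·N(d₁) − D·e^(−rT)·N(d₂)
   = 56.7618·0.874055 − 34.9521·0.950813·0.688670 = 26.726414
B₀ = V₀ − E₀ = 56.7618 − 26.726414 = 30.035386
spread = −(1/T)·ln(B₀/D) − r = −(1/9.5165)·ln(30.035386/34.9521) − 0.0053 = 0.01063047

spread=0.0106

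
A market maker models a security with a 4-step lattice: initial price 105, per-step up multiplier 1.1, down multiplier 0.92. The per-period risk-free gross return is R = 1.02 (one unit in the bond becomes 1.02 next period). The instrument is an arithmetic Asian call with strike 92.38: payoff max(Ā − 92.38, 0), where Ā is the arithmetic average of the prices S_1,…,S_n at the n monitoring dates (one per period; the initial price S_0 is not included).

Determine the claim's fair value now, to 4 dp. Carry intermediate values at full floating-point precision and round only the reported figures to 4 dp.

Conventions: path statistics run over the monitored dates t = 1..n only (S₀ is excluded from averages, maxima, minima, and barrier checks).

price = 16.9901

Set p* = 0.5556 (from d < R < u); the path-dependent value is the discounted p*-expectation over all price paths.
Enumerate all 2^4 = 16 price paths (U = up ×1.1, D = down ×0.92); each path with k up-moves has probability p*^k·(1−p*)^(4−k).
DDDD: Ā=85.6139, payoff=0.0000, prob=0.039018
UDDD: Ā=102.3644, payoff=9.9844, prob=0.048773
DUDD: Ā=97.6394, payoff=5.2594, prob=0.048773
UUDD: Ā=116.7428, payoff=24.3628, prob=0.060966
DDUD: Ā=93.2924, payoff=0.9124, prob=0.048773
UDUD: Ā=111.5453, payoff=19.1653, prob=0.060966
DUUD: Ā=106.8203, payoff=14.4403, prob=0.060966
UUUD: Ā=127.7199, payoff=35.3399, prob=0.076208
DDDU: Ā=89.2932, payoff=0.0000, prob=0.048773
UDDU: Ā=106.7636, payoff=14.3836, prob=0.060966
DUDU: Ā=102.0386, payoff=9.6586, prob=0.060966
UUDU: Ā=122.0027, payoff=29.6227, prob=0.076208
DDUU: Ā=97.6916, payoff=5.3116, prob=0.060966
UDUU: Ā=116.8051, payoff=24.4251, prob=0.076208
DUUU: Ā=112.0802, payoff=19.7002, prob=0.076208
UUUU: Ā=134.0089, payoff=41.6289, prob=0.095260
Price = Σ prob·payoff / R^4 = 18.390612 / 1.082432 = 16.9901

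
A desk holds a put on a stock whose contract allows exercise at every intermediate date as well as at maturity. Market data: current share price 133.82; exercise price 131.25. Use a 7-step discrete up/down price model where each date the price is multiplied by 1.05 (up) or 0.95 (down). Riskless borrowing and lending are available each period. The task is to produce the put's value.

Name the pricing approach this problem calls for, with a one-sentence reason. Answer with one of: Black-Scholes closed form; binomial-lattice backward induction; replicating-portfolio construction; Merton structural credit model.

framework: binomial-lattice backward induction

Key observation: early exercise of the strike-131.25 put must be checked at each of the 7 dates (spot 133.82), which forces a node-by-node comparison of intrinsic and continuation value backward from expiry.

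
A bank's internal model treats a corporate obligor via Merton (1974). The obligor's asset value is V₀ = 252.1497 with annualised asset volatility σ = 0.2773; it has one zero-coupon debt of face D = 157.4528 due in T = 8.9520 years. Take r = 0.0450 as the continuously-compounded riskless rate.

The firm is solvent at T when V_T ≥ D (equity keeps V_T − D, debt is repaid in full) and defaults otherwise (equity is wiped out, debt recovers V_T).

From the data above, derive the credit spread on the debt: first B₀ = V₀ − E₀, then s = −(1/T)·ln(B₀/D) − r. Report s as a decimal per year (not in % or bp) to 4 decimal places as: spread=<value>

Work the structural quantities from V₀ = 252.1497 against face 157.4528:
d₁ = [ln(V₀/D) + (r + σ²/2)T] / (σ√T)
   = [ln(252.1497/157.4528) + (0.0450 + 0.5·0.2773²)·8.9520] / (0.2773·√8.9520)
   = [0.470897 + 0.747023] / 0.829679 = 1.467943
d₂ = d₁ − σ√T = 1.467943 − 0.829679 = 0.638264
N(d₁) = 0.928940,  N(d₂) = 0.738349,  e^(−rT) = 0.668419
E₀ = V₀·N(d₁) − D·e^(−rT)·N(d₂)
   = 252.1497·0.928940 − 157.4528·0.668419·0.738349 = 156.524825
B₀ = V₀ − E₀ = 252.1497 − 156.524825 = 95.624875
spread = −(1/T)·ln(B₀/D) − r = −(1/8.9520)·ln(95.624875/157.4528) − 0.0450 = 0.01070741

spread=0.0107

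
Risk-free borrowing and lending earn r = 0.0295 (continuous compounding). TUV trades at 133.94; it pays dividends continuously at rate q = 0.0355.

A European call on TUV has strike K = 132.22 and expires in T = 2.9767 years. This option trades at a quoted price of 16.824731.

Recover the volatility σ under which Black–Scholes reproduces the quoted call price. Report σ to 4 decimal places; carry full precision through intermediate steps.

At σ = 0.2070 the Black–Scholes value reproduces the quote:
σ√T = 0.207·√2.9767 = 0.357139
d₁ = (ln(S/K) + (r−q+σ²/2)T) / (σ√T) = (ln(133.94/132.22) + (0.0295−0.0355+0.207²/2)·2.9767) / 0.357139 = (0.012925 + 0.045914) / 0.357139 = 0.164750
d₂ = d₁ − σ√T = 0.164750 − 0.357139 = -0.192389
e^{−rT} = 0.915932
e^{−qT} = 0.899719
N(d₁) = 0.565430,  N(d₂) = 0.423719
V = S·e^{−qT}·N(d₁) − K·e^{−rT}·N(d₂) = 68.139009 − 51.314278 = 16.824731 (equal to the quote); since ∂V/∂σ > 0 for all σ, the implied volatility is unique

sigma = 0.2070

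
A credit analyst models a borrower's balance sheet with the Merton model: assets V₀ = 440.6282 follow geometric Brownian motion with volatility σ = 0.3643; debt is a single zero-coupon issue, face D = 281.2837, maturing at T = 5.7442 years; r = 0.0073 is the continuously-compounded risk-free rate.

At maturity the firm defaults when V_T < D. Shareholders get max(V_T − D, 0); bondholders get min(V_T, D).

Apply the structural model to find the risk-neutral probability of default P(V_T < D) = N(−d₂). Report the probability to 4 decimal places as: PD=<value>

PD=0.4501

Apply the equity-as-call identities (strike 281.2837, horizon 5.7442 years):
d₁ = [ln(V₀/D) + (r + σ²/2)T] / (σ√T)
   = [ln(440.6282/281.2837) + (0.0073 + 0.5·0.3643²)·5.7442] / (0.3643·√5.7442)
   = [0.448838 + 0.423102] / 0.873120 = 0.998648
d₂ = d₁ − σ√T = 0.998648 − 0.873120 = 0.125528
risk-neutral PD = N(−d₂) = N(-0.125528) = 0.450053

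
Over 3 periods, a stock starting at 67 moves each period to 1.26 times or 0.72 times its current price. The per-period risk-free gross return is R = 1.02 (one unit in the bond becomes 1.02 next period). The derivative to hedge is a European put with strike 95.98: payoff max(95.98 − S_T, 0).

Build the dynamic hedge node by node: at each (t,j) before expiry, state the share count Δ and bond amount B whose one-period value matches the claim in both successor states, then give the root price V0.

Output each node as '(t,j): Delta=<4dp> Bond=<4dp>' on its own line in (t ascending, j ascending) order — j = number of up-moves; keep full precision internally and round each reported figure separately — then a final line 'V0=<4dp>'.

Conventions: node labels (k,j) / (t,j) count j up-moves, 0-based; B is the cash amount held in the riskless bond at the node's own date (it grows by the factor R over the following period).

(0,0): Delta=-0.6880 Bond=75.6907
(1,0): Delta=-1.0000 Bond=92.2530
(1,1): Delta=-0.5454 Bond=65.1657
(2,0): Delta=-1.0000 Bond=94.0980
(2,1): Delta=-1.0000 Bond=94.0980
(2,2): Delta=-0.3376 Bond=44.3658
V0=29.5914

Risk-neutral probability p* = (R−d)/(u−d) = (1.02−0.72)/(1.26−0.72) = 0.5556.
Payoffs at expiry: V(3,0)=70.9724, V(3,1)=52.2167, V(3,2)=19.3942, V(3,3)=0.0000
Node (2,0) S=34.7328: V=(p*·52.2167+(1−p*)·70.9724)/1.02=59.3652; Δ=(52.2167−70.9724)/(43.7633−25.0076)=-1.0000; B=V−Δ·S=94.0980
Node (2,1) S=60.7824: V=(p*·19.3942+(1−p*)·52.2167)/1.02=33.3156; Δ=(19.3942−52.2167)/(76.5858−43.7633)=-1.0000; B=V−Δ·S=94.0980
Node (2,2) S=106.3692: V=(p*·0.0000+(1−p*)·19.3942)/1.02=8.4506; Δ=(0.0000−19.3942)/(134.0252−76.5858)=-0.3376; B=V−Δ·S=44.3658
Node (1,0) S=48.2400: V=(p*·33.3156+(1−p*)·59.3652)/1.02=44.0130; Δ=(33.3156−59.3652)/(60.7824−34.7328)=-1.0000; B=V−Δ·S=92.2530
Node (1,1) S=84.4200: V=(p*·8.4506+(1−p*)·33.3156)/1.02=19.1194; Δ=(8.4506−33.3156)/(106.3692−60.7824)=-0.5454; B=V−Δ·S=65.1657
Node (0,0) S=67.0000: V=(p*·19.1194+(1−p*)·44.0130)/1.02=29.5914; Δ=(19.1194−44.0130)/(84.4200−48.2400)=-0.6880; B=V−Δ·S=75.6907
Sanity check at the root: Δ(0,0)·S0 + B(0,0) reproduces V0 = 29.5914.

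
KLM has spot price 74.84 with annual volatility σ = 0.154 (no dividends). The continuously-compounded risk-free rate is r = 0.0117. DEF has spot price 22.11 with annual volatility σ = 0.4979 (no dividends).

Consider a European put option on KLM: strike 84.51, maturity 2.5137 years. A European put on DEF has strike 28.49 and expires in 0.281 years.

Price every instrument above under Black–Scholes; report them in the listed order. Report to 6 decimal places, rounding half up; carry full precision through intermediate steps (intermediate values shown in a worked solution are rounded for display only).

[KLM put K=84.51]
σ√T = 0.154·√2.5137 = 0.244162
d₁ = (ln(S/K) + (r+σ²/2)T) / (σ√T) = (ln(74.84/84.51) + (0.0117+0.154²/2)·2.5137) / 0.244162 = (-0.121517 + 0.059218) / 0.244162 = -0.255157
d₂ = d₁ − σ√T = -0.255157 − 0.244162 = -0.499319
e^{−rT} = 0.971018
N(−d₁) = 0.600699,  N(−d₂) = 0.691223
price = K·e^{−rT}·N(−d₂) − S·N(−d₁) = 56.722234 − 44.956328 = 11.765907
[DEF put K=28.49]
σ√T = 0.4979·√0.281 = 0.263934
d₁ = (ln(S/K) + (r+σ²/2)T) / (σ√T) = (ln(22.11/28.49) + (0.0117+0.4979²/2)·0.281) / 0.263934 = (-0.253523 + 0.038118) / 0.263934 = -0.816132
d₂ = d₁ − σ√T = -0.816132 − 0.263934 = -1.080066
e^{−rT} = 0.996718
N(−d₁) = 0.792788,  N(−d₂) = 0.859944
price = K·e^{−rT}·N(−d₂) − S·N(−d₁) = 24.419376 − 17.528534 = 6.890842

price(KLM put K=84.51) = 11.765907
price(DEF put K=28.49) = 6.890842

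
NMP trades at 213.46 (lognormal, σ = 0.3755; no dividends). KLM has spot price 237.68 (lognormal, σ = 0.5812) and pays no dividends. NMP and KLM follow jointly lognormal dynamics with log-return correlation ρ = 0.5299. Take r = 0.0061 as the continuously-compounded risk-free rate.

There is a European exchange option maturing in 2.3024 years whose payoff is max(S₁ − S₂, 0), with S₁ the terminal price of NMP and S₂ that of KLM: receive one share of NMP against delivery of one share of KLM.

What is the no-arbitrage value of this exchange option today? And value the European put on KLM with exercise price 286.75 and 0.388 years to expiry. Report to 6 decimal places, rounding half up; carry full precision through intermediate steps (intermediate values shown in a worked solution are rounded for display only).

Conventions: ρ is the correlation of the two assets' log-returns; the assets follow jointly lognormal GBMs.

exchange price = 54.881788
price(KLM put K=286.75) = 66.566900

σ_eff = √(σ₁² + σ₂² − 2ρσ₁σ₂) = √(0.3755² + 0.5812² − 2·0.5299·0.3755·0.5812) = 0.497496
d₁ = (ln(S₁/S₂) + (q₂ − q₁ + σ_eff²/2)T) / (σ_eff√T) = (ln(213.46/237.68) + (0.0 − 0.0 + 0.123751)·2.3024) / 0.754884 = 0.235068
d₂ = d₁ − σ_eff√T = 0.235068 − 0.754884 = -0.519816
N(d₁) = 0.592922,  N(d₂) = 0.301596
V = S₁·e^{−q₁T}·N(d₁) − S₂·e^{−q₂T}·N(d₂) = 126.565123 − 71.683335 = 54.881788
[vanilla: KLM put K=286.75]
σ√T = 0.5812·√0.388 = 0.362027
d₁ = (ln(S/K) + (r+σ²/2)T) / (σ√T) = (ln(237.68/286.75) + (0.0061+0.5812²/2)·0.388) / 0.362027 = (-0.187686 + 0.067899) / 0.362027 = -0.330878
d₂ = d₁ − σ√T = -0.330878 − 0.362027 = -0.692905
e^{−rT} = 0.997636
N(−d₁) = 0.629632,  N(−d₂) = 0.755815
price = K·e^{−rT}·N(−d₂) − S·N(−d₁) = 216.217730 − 149.650830 = 66.566900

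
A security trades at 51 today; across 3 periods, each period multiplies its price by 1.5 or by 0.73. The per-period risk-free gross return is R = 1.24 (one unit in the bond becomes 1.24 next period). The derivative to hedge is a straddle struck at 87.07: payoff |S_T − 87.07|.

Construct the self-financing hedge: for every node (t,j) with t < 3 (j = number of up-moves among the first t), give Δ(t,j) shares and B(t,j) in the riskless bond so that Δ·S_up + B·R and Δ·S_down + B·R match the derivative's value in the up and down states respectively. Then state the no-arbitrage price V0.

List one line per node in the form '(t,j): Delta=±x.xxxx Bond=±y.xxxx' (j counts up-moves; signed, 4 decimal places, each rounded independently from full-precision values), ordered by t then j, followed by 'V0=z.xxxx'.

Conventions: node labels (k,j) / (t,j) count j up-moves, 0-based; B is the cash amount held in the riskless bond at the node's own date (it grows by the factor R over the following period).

(0,0): Delta=0.2359 Bond=8.5601
(1,0): Delta=-1.0000 Bond=56.6272
(1,1): Delta=0.5425 Bond=-12.8429
(2,0): Delta=-1.0000 Bond=70.2177
(2,1): Delta=-1.0000 Bond=70.2177
(2,2): Delta=0.9252 Bond=-59.8412
V0=20.5912

Risk-neutral probability p* = (R−d)/(u−d) = (1.24−0.73)/(1.5−0.73) = 0.6623.
Expiry values: V(3,0)=67.2301, V(3,1)=46.3031, V(3,2)=3.3025, V(3,3)=85.0550
  t=2,j=0: stock 27.1779 → up 40.7668 (V=46.3031), down 19.8399 (V=67.2301). Price 43.0398; hedge Δ=-1.0000, bond B=70.2177.
  t=2,j=1: stock 55.8450 → up 83.7675 (V=3.3025), down 40.7668 (V=46.3031). Price 14.3727; hedge Δ=-1.0000, bond B=70.2177.
  t=2,j=2: stock 114.7500 → up 172.1250 (V=85.0550), down 83.7675 (V=3.3025). Price 46.3309; hedge Δ=0.9252, bond B=-59.8412.
  t=1,j=0: stock 37.2300 → up 55.8450 (V=14.3727), down 27.1779 (V=43.0398). Price 19.3972; hedge Δ=-1.0000, bond B=56.6272.
  t=1,j=1: stock 76.5000 → up 114.7500 (V=46.3309), down 55.8450 (V=14.3727). Price 28.6611; hedge Δ=0.5425, bond B=-12.8429.
  t=0,j=0: stock 51.0000 → up 76.5000 (V=28.6611), down 37.2300 (V=19.3972). Price 20.5912; hedge Δ=0.2359, bond B=8.5601.
Check: Δ(0,0)·S0 + B(0,0) = 20.5912 = V0.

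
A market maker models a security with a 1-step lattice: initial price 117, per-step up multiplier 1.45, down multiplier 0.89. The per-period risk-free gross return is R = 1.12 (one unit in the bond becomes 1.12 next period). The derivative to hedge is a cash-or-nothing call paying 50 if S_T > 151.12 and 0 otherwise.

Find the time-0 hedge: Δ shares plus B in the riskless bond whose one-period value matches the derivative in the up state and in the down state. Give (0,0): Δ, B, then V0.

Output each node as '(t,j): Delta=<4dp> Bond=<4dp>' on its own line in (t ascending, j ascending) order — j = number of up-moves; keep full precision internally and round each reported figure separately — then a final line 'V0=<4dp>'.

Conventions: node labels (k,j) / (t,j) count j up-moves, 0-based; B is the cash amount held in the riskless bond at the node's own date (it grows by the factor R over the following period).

The replicating-portfolio and risk-neutral prices coincide; use p* = (1.12−0.89)/(1.45−0.89) = 0.4107 for the latter.
Payoffs at expiry: V(1,0)=0.0000, V(1,1)=50.0000
Node (0,0) S=117.0000: V=(p*·50.0000+(1−p*)·0.0000)/1.12=18.3355; Δ=(50.0000−0.0000)/(169.6500−104.1300)=0.7631; B=V−Δ·S=-70.9503
Verification: the root portfolio costs Δ(0,0)·S0 + B(0,0) = 18.3355, matching V0.

(0,0): Delta=0.7631 Bond=-70.9503
V0=18.3355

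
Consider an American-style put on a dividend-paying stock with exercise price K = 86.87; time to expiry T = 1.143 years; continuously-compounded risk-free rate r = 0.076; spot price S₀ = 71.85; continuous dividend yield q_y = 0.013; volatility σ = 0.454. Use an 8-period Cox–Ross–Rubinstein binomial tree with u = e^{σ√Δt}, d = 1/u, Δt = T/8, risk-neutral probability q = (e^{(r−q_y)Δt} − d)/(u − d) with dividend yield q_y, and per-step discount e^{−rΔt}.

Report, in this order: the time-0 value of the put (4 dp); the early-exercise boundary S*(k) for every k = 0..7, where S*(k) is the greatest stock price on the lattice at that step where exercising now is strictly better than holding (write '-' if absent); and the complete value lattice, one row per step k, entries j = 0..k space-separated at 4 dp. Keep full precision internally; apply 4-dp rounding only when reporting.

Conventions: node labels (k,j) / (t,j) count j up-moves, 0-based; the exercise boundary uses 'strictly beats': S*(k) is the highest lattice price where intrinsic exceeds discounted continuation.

params: Δt=0.14288 u=1.18721 d=0.84231 q=0.48342 e^(-rΔt)=0.98920
t_8 payoffs: 68.6644 61.2098 50.7027 35.8934 15.0200 0.0000 0.0000 0.0000 0.0000
t_7: node(7,0) S=21.6139 payoff=65.2561 vs cont=64.3581 → 65.2561 [stop]  node(7,1) S=30.4641 payoff=56.4059 vs cont=55.5243 → 56.4059 [stop]  node(7,2) S=42.9382 payoff=43.9318 vs cont=43.0733 → 43.9318 [stop]  node(7,3) S=60.5200 payoff=26.3500 vs cont=25.5241 → 26.3500 [stop]  node(7,4) S=85.3011 payoff=1.5689 vs cont=7.6753 → 7.6753 [wait]  node(7,5) S=120.2293 payoff=0.0000 vs cont=0.0000 → 0.0000 [wait]  node(7,6) S=169.4594 payoff=0.0000 vs cont=0.0000 → 0.0000 [wait]  node(7,7) S=238.8479 payoff=0.0000 vs cont=0.0000 → 0.0000 [wait]  ⇒ S*(7)=60.5200
t_6: node(6,0) S=25.6602 payoff=61.2098 vs cont=60.3192 → 61.2098 [stop]  node(6,1) S=36.1673 payoff=50.7027 vs cont=49.8317 → 50.7027 [stop]  node(6,2) S=50.9766 payoff=35.8934 vs cont=35.0498 → 35.8934 [stop]  node(6,3) S=71.8500 payoff=15.0200 vs cont=17.1352 → 17.1352 [wait]  node(6,4) S=101.2704 payoff=0.0000 vs cont=3.9221 → 3.9221 [wait]  node(6,5) S=142.7375 payoff=0.0000 vs cont=0.0000 → 0.0000 [wait]  node(6,6) S=201.1841 payoff=0.0000 vs cont=0.0000 → 0.0000 [wait]  ⇒ S*(6)=50.9766
t_5: node(5,0) S=30.4641 payoff=56.4059 vs cont=55.5243 → 56.4059 [stop]  node(5,1) S=42.9382 payoff=43.9318 vs cont=43.0733 → 43.9318 [stop]  node(5,2) S=60.5200 payoff=26.3500 vs cont=26.5356 → 26.5356 [wait]  node(5,3) S=85.3011 payoff=1.5689 vs cont=10.6316 → 10.6316 [wait]  node(5,4) S=120.2293 payoff=0.0000 vs cont=2.0042 → 2.0042 [wait]  node(5,5) S=169.4594 payoff=0.0000 vs cont=0.0000 → 0.0000 [wait]  ⇒ S*(5)=42.9382
t_4: node(4,0) S=36.1673 payoff=50.7027 vs cont=49.8317 → 50.7027 [stop]  node(4,1) S=50.9766 payoff=35.8934 vs cont=35.1385 → 35.8934 [stop]  node(4,2) S=71.8500 payoff=15.0200 vs cont=18.6438 → 18.6438 [wait]  node(4,3) S=101.2704 payoff=0.0000 vs cont=6.3912 → 6.3912 [wait]  node(4,4) S=142.7375 payoff=0.0000 vs cont=1.0241 → 1.0241 [wait]  ⇒ S*(4)=50.9766
t_3: node(3,0) S=42.9382 payoff=43.9318 vs cont=43.0733 → 43.9318 [stop]  node(3,1) S=60.5200 payoff=26.3500 vs cont=27.2570 → 27.2570 [wait]  node(3,2) S=85.3011 payoff=1.5689 vs cont=12.5833 → 12.5833 [wait]  node(3,3) S=120.2293 payoff=0.0000 vs cont=3.7557 → 3.7557 [wait]  ⇒ S*(3)=42.9382
t_2: node(2,0) S=50.9766 payoff=35.8934 vs cont=35.4835 → 35.8934 [stop]  node(2,1) S=71.8500 payoff=15.0200 vs cont=19.9457 → 19.9457 [wait]  node(2,2) S=101.2704 payoff=0.0000 vs cont=8.2260 → 8.2260 [wait]  ⇒ S*(2)=50.9766
t_1: node(1,0) S=60.5200 payoff=26.3500 vs cont=27.8796 → 27.8796 [wait]  node(1,1) S=85.3011 payoff=1.5689 vs cont=14.1260 → 14.1260 [wait]  ⇒ S*(1)=-
t_0: node(0,0) S=71.8500 payoff=15.0200 vs cont=21.0015 → 21.0015 [wait]  ⇒ S*(0)=-

price = 21.0015
boundary = - - 50.9766 42.9382 50.9766 42.9382 50.9766 60.5200
tree:
21.0015
27.8796 14.1260
35.8934 19.9457 8.2260
43.9318 27.2570 12.5833 3.7557
50.7027 35.8934 18.6438 6.3912 1.0241
56.4059 43.9318 26.5356 10.6316 2.0042 0.0000
61.2098 50.7027 35.8934 17.1352 3.9221 0.0000 0.0000
65.2561 56.4059 43.9318 26.3500 7.6753 0.0000 0.0000 0.0000
68.6644 61.2098 50.7027 35.8934 15.0200 0.0000 0.0000 0.0000 0.0000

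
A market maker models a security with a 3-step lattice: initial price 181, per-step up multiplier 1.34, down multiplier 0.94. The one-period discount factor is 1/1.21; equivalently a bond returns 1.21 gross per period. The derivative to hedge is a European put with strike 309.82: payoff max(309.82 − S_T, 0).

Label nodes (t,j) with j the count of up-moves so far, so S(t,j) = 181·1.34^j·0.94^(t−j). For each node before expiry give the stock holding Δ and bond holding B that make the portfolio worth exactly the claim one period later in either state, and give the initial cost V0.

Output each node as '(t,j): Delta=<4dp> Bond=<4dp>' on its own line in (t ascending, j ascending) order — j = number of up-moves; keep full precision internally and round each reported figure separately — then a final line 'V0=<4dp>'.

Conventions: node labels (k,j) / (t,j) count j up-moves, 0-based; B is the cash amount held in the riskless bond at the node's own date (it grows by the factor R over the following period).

Since d<R<u, set p* = (R−d)/(u−d) = 0.6750; price each node as the discounted p*-expectation of its children.
At maturity the claim pays: V(3,0)=159.4843, V(3,1)=95.5117, V(3,2)=4.3166, V(3,3)=0.0000
(2,0): S=159.9316. Δ = (V_up−V_dn)/(S_up−S_dn) = (95.5117−159.4843)/(214.3083−150.3357) = -1.0000. V = [p*·95.5117 + (1−p*)·159.4843]/1.21 = 96.1180. B = V − Δ·S = 256.0496.
(2,1): S=227.9876. Δ = (V_up−V_dn)/(S_up−S_dn) = (4.3166−95.5117)/(305.5034−214.3083) = -1.0000. V = [p*·4.3166 + (1−p*)·95.5117]/1.21 = 28.0620. B = V − Δ·S = 256.0496.
(2,2): S=325.0036. Δ = (V_up−V_dn)/(S_up−S_dn) = (0.0000−4.3166)/(435.5048−305.5034) = -0.0332. V = [p*·0.0000 + (1−p*)·4.3166]/1.21 = 1.1594. B = V − Δ·S = 11.9510.
(1,0): S=170.1400. Δ = (V_up−V_dn)/(S_up−S_dn) = (28.0620−96.1180)/(227.9876−159.9316) = -1.0000. V = [p*·28.0620 + (1−p*)·96.1180]/1.21 = 41.4712. B = V − Δ·S = 211.6112.
(1,1): S=242.5400. Δ = (V_up−V_dn)/(S_up−S_dn) = (1.1594−28.0620)/(325.0036−227.9876) = -0.2773. V = [p*·1.1594 + (1−p*)·28.0620]/1.21 = 8.1841. B = V − Δ·S = 75.4405.
(0,0): S=181.0000. Δ = (V_up−V_dn)/(S_up−S_dn) = (8.1841−41.4712)/(242.5400−170.1400) = -0.4598. V = [p*·8.1841 + (1−p*)·41.4712]/1.21 = 15.7045. B = V − Δ·S = 98.9223.
Sanity check at the root: Δ(0,0)·S0 + B(0,0) reproduces V0 = 15.7045.

(0,0): Delta=-0.4598 Bond=98.9223
(1,0): Delta=-1.0000 Bond=211.6112
(1,1): Delta=-0.2773 Bond=75.4405
(2,0): Delta=-1.0000 Bond=256.0496
(2,1): Delta=-1.0000 Bond=256.0496
(2,2): Delta=-0.0332 Bond=11.9510
V0=15.7045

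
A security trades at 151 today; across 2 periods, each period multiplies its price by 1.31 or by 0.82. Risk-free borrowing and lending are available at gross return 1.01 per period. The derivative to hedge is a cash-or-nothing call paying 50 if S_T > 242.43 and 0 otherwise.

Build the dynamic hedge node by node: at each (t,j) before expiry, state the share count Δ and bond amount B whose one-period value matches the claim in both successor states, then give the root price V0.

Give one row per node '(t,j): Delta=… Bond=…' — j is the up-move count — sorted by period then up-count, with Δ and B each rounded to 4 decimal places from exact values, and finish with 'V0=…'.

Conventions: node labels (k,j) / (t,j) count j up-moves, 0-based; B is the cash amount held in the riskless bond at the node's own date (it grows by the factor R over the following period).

(0,0): Delta=0.2594 Bond=-31.8055
(1,0): Delta=0.0000 Bond=0.0000
(1,1): Delta=0.5159 Bond=-82.8450
V0=7.3696

No-arbitrage ⇒ martingale measure with p* = (R−d)/(u−d) = 0.3878.
Payoffs at expiry: V(2,0)=0.0000, V(2,1)=0.0000, V(2,2)=50.0000
(1,0): S=123.8200. Δ = (V_up−V_dn)/(S_up−S_dn) = (0.0000−0.0000)/(162.2042−101.5324) = 0.0000. V = [p*·0.0000 + (1−p*)·0.0000]/1.01 = 0.0000. B = V − Δ·S = 0.0000.
(1,1): S=197.8100. Δ = (V_up−V_dn)/(S_up−S_dn) = (50.0000−0.0000)/(259.1311−162.2042) = 0.5159. V = [p*·50.0000 + (1−p*)·0.0000]/1.01 = 19.1958. B = V − Δ·S = -82.8450.
(0,0): S=151.0000. Δ = (V_up−V_dn)/(S_up−S_dn) = (19.1958−0.0000)/(197.8100−123.8200) = 0.2594. V = [p*·19.1958 + (1−p*)·0.0000]/1.01 = 7.3696. B = V − Δ·S = -31.8055.
Check: Δ(0,0)·S0 + B(0,0) = 7.3696 = V0.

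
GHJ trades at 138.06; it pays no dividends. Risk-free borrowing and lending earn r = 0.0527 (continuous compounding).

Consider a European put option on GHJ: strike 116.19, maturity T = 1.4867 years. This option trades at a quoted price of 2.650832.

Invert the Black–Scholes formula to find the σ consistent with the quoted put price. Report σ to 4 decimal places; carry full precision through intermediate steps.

sigma = 0.2090

At σ = 0.2090 the Black–Scholes value reproduces the quote:
σ√T = 0.209·√1.4867 = 0.254834
d₁ = (ln(S/K) + (r+σ²/2)T) / (σ√T) = (ln(138.06/116.19) + (0.0527+0.209²/2)·1.4867) / 0.254834 = (0.172462 + 0.110819) / 0.254834 = 1.111628
d₂ = d₁ − σ√T = 1.111628 − 0.254834 = 0.856794
e^{−rT} = 0.924642
N(−d₁) = 0.133149,  N(−d₂) = 0.195780
V = K·e^{−rT}·N(−d₂) − S·N(−d₁) = 21.033396 − 18.382564 = 2.650832 (the observed quote) — the price is monotone increasing in volatility, hence this σ is the only solution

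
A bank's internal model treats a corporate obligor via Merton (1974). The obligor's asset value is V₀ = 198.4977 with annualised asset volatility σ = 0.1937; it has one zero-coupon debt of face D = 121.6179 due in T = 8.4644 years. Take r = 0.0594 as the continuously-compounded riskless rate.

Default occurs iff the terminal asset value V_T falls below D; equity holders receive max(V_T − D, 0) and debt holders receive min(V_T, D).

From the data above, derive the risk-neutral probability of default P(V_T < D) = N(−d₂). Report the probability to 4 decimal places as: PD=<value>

Work the structural quantities from V₀ = 198.4977 against face 121.6179:
d₁ = [ln(V₀/D) + (r + σ²/2)T] / (σ√T)
   = [ln(198.4977/121.6179) + (0.0594 + 0.5·0.1937²)·8.4644] / (0.1937·√8.4644)
   = [0.489893 + 0.661576] / 0.563544 = 2.043265
d₂ = d₁ − σ√T = 2.043265 − 0.563544 = 1.479721
risk-neutral PD = N(−d₂) = N(-1.479721) = 0.069474

PD=0.0695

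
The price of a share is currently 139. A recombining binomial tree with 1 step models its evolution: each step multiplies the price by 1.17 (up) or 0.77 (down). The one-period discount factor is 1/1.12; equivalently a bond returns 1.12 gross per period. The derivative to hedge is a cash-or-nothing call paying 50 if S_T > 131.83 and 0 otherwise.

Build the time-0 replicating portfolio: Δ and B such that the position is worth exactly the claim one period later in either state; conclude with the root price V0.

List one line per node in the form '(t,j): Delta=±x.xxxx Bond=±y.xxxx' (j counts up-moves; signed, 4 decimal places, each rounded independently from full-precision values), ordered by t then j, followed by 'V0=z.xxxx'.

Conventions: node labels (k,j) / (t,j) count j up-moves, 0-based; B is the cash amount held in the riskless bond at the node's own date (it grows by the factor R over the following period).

The replicating-portfolio and risk-neutral prices coincide; use p* = (1.12−0.77)/(1.17−0.77) = 0.8750 for the latter.
Expiry values: V(1,0)=0.0000, V(1,1)=50.0000
  t=0,j=0: stock 139.0000 → up 162.6300 (V=50.0000), down 107.0300 (V=0.0000). Price 39.0625; hedge Δ=0.8993, bond B=-85.9375.
Sanity check at the root: Δ(0,0)·S0 + B(0,0) reproduces V0 = 39.0625.

(0,0): Delta=0.8993 Bond=-85.9375
V0=39.0625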